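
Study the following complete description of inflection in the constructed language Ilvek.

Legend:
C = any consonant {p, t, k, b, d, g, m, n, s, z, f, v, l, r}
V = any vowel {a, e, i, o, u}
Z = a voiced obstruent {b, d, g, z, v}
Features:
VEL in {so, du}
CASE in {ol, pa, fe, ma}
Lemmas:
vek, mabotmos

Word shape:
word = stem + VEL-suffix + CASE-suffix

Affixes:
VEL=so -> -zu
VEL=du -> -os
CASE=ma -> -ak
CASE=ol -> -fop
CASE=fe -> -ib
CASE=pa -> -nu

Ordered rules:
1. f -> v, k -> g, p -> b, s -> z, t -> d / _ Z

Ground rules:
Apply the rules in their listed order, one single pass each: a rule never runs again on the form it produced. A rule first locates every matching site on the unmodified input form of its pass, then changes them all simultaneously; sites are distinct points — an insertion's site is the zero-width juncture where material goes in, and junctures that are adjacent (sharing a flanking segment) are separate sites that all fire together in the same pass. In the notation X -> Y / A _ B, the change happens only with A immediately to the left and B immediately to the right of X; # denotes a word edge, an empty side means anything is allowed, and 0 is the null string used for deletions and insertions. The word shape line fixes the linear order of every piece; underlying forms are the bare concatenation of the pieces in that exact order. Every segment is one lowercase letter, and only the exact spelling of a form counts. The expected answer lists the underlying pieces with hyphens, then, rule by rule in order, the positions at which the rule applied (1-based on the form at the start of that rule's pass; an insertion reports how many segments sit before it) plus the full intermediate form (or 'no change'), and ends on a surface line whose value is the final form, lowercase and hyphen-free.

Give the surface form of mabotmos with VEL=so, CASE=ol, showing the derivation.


underlying: mabotmos-zu-fop
1. f -> v, k -> g, p -> b, s -> z, t -> d / _ Z: fires at position(s) 8: mabotmozzufop
surface: mabotmozzufop


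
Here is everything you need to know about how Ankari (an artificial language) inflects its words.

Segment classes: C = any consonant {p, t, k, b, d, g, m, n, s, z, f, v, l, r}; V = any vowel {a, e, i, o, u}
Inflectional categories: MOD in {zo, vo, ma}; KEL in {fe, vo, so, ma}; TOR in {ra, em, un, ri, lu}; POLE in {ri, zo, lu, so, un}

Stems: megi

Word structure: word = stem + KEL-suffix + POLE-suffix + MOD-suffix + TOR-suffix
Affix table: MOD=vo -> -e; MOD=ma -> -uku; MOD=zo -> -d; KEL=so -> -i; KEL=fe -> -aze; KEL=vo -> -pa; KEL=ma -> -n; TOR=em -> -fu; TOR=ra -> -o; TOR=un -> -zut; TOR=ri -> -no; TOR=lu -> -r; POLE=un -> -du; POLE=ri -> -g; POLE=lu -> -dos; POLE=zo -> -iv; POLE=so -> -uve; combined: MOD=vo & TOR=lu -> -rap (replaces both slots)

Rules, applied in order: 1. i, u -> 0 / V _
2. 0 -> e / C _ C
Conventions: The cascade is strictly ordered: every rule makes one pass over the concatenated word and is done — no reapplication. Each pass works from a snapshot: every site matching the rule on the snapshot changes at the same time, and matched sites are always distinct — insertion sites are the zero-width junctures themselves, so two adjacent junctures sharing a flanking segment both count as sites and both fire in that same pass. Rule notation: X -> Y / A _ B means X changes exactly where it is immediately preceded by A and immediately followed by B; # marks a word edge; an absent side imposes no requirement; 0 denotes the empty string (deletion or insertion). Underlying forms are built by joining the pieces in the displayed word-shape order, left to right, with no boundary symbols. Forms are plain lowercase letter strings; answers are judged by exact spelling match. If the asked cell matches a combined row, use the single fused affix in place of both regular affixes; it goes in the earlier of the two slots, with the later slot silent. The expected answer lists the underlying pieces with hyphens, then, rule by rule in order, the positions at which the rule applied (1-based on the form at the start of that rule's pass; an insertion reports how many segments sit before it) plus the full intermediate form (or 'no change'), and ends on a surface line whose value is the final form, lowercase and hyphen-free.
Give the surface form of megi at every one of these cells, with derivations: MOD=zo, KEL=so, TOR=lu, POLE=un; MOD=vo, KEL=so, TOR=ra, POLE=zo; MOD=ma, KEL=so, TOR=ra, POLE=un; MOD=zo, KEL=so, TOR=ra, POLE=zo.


cell MOD=zo, KEL=so, TOR=lu, POLE=un:
underlying: megi-i-du-d-r
1. i, u -> 0 / V _: fires at position(s) 5: megidudr
2. 0 -> e / C _ C: inserts after position(s) 7: megiduder
surface: megiduder

cell MOD=vo, KEL=so, TOR=ra, POLE=zo:
underlying: megi-i-iv-e-o
1. i, u -> 0 / V _: fires at position(s) 5, 6: megiveo
2. 0 -> e / C _ C: no change
surface: megiveo

cell MOD=ma, KEL=so, TOR=ra, POLE=un:
underlying: megi-i-du-uku-o
1. i, u -> 0 / V _: fires at position(s) 5, 8: megidukuo
2. 0 -> e / C _ C: no change
surface: megidukuo

cell MOD=zo, KEL=so, TOR=ra, POLE=zo:
underlying: megi-i-iv-d-o
1. i, u -> 0 / V _: fires at position(s) 5, 6: megivdo
2. 0 -> e / C _ C: inserts after position(s) 5: megivedo
surface: megivedo


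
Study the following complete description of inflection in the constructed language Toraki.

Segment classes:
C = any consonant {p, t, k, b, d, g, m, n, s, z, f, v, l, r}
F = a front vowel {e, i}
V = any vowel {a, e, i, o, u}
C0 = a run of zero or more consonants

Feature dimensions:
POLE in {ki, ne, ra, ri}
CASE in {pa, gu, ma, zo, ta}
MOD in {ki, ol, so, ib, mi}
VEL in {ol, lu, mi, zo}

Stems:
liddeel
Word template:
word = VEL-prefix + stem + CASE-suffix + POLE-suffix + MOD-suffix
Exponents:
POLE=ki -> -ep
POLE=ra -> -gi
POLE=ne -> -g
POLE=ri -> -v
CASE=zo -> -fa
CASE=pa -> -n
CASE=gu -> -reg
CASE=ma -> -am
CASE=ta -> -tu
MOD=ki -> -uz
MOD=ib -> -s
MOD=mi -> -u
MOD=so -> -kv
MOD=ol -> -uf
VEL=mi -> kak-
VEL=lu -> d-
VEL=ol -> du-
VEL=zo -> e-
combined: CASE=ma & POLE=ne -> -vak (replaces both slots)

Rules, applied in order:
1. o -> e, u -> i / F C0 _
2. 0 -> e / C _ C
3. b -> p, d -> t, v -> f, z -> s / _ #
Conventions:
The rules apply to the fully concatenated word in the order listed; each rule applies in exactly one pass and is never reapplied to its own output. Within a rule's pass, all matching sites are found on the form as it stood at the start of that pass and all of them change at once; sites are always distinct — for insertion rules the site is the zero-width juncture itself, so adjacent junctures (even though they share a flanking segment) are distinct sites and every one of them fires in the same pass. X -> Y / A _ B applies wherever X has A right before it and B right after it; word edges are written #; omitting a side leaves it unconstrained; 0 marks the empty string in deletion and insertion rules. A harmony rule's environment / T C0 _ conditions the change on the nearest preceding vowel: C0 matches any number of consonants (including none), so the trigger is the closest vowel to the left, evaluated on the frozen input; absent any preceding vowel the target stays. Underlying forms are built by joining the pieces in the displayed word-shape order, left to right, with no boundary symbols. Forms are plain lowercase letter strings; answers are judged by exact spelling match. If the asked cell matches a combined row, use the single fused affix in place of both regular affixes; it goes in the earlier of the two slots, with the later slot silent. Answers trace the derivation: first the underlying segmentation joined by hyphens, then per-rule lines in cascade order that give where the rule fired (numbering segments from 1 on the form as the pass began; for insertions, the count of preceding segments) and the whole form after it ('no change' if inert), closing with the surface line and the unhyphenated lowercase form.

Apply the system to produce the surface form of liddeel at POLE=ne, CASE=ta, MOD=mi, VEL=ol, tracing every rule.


underlying: du-liddeel-tu-g-u
1. o -> e, u -> i / F C0 _: fires at position(s) 11: duliddeeltigu
2. 0 -> e / C _ C: inserts after position(s) 5, 9: dulidedeeletigu
3. b -> p, d -> t, v -> f, z -> s / _ #: no change
surface: dulidedeeletigu


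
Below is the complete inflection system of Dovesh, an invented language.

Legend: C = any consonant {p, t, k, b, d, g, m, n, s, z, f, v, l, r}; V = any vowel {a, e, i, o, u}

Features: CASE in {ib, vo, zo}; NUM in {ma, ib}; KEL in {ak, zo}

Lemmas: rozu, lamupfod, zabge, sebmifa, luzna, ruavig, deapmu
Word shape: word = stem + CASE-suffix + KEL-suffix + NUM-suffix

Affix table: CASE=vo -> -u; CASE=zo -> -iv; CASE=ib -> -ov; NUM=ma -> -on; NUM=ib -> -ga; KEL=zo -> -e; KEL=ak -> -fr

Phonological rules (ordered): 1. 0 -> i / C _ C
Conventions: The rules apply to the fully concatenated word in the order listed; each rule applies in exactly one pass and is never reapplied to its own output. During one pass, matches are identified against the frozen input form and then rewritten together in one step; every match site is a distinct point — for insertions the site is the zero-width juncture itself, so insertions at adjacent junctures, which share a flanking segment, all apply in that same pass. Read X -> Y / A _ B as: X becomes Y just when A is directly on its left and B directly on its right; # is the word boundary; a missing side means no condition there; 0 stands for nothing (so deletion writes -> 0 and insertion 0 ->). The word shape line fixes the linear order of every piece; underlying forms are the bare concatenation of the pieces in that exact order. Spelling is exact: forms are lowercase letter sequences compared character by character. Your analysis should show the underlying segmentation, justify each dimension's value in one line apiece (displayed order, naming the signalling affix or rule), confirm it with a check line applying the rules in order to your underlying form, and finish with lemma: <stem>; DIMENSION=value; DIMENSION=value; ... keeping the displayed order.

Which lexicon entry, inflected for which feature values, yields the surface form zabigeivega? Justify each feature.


underlying: zabge-iv-e-ga
CASE=zo - signalled by the affix -iv
NUM=ib - signalled by the affix -ga
KEL=zo - signalled by the affix -e
check: zabgeivega -> zabigeivega
lemma: zabge; CASE=zo; NUM=ib; KEL=zo


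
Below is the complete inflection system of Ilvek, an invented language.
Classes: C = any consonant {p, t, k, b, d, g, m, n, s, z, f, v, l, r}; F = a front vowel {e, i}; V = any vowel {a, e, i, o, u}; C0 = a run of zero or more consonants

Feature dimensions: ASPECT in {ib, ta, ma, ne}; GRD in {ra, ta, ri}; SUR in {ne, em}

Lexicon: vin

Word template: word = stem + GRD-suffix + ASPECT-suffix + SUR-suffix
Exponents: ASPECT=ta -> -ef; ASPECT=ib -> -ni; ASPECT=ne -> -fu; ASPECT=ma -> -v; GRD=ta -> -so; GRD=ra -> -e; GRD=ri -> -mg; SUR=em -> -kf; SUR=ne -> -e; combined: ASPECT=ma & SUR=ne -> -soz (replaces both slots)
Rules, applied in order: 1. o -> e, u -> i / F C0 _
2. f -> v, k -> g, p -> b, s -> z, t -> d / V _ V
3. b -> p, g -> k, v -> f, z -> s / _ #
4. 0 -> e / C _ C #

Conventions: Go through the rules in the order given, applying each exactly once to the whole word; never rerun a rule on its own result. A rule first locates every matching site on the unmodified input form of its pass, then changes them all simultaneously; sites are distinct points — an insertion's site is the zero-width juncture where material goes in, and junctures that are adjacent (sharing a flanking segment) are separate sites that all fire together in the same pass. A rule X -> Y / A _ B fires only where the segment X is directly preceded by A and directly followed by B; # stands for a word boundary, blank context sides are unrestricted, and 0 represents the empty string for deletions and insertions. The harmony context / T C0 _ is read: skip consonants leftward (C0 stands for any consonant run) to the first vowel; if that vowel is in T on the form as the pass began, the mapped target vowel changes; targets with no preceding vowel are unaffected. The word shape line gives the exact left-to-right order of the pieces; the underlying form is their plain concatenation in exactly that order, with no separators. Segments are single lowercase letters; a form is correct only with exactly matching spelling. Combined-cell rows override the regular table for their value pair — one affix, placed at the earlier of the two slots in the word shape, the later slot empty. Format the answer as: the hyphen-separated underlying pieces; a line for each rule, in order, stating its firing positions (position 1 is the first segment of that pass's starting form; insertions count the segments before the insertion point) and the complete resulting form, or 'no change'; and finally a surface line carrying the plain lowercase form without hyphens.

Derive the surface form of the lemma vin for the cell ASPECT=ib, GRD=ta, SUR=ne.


underlying: vin-so-ni-e
1. o -> e, u -> i / F C0 _: fires at position(s) 5: vinsenie
2. f -> v, k -> g, p -> b, s -> z, t -> d / V _ V: no change
3. b -> p, g -> k, v -> f, z -> s / _ #: no change
4. 0 -> e / C _ C #: no change
surface: vinsenie


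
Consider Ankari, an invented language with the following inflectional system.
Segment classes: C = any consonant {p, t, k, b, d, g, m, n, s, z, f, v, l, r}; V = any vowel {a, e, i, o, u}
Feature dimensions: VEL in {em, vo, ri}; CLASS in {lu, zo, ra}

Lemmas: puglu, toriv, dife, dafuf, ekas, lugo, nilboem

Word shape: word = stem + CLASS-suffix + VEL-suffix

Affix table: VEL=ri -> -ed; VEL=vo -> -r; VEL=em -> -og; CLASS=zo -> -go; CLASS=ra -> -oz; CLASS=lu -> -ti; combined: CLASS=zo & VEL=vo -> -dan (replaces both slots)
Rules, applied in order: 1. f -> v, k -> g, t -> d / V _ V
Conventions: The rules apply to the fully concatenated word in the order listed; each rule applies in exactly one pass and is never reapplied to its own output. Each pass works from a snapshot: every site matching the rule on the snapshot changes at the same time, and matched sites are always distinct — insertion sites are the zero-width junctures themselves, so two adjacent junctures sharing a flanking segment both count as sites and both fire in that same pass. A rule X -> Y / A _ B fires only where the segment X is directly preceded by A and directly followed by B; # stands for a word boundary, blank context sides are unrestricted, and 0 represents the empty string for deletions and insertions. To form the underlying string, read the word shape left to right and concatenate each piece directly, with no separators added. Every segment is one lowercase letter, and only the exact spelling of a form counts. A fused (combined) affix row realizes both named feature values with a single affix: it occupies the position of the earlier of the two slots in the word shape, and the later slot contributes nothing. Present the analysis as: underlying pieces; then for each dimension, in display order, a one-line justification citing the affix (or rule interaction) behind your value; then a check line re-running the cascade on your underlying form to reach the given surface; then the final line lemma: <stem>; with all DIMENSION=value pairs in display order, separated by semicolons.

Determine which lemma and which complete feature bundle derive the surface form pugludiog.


underlying: puglu-ti-og
VEL=em - signalled by the affix -og
CLASS=lu - signalled by the affix -ti
check: puglutiog -> pugludiog
lemma: puglu; VEL=em; CLASS=lu


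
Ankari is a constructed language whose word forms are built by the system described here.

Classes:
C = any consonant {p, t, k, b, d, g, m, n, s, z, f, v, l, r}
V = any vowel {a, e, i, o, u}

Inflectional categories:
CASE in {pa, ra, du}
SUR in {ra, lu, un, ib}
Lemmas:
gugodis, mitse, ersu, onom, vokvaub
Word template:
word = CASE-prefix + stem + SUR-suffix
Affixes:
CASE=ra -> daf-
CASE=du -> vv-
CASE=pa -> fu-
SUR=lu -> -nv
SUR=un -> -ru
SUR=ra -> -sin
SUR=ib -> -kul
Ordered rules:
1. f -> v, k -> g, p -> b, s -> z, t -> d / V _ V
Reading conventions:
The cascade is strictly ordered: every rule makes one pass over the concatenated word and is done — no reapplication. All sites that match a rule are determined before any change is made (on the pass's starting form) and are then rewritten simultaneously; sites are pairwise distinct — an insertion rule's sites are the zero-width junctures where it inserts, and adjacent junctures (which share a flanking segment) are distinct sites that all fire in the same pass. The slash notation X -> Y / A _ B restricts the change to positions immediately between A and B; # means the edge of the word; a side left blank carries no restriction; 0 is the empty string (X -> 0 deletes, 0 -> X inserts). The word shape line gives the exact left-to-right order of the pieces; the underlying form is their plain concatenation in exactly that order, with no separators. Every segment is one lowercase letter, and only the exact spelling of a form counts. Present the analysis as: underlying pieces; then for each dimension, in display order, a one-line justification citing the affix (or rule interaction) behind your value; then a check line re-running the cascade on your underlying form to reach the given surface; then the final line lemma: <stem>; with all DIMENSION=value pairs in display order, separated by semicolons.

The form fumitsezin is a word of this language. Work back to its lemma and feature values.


underlying: fu-mitse-sin
CASE=pa - signalled by the affix fu-
SUR=ra - signalled by the affix -sin
check: fumitsesin -> fumitsezin
lemma: mitse; CASE=pa; SUR=ra


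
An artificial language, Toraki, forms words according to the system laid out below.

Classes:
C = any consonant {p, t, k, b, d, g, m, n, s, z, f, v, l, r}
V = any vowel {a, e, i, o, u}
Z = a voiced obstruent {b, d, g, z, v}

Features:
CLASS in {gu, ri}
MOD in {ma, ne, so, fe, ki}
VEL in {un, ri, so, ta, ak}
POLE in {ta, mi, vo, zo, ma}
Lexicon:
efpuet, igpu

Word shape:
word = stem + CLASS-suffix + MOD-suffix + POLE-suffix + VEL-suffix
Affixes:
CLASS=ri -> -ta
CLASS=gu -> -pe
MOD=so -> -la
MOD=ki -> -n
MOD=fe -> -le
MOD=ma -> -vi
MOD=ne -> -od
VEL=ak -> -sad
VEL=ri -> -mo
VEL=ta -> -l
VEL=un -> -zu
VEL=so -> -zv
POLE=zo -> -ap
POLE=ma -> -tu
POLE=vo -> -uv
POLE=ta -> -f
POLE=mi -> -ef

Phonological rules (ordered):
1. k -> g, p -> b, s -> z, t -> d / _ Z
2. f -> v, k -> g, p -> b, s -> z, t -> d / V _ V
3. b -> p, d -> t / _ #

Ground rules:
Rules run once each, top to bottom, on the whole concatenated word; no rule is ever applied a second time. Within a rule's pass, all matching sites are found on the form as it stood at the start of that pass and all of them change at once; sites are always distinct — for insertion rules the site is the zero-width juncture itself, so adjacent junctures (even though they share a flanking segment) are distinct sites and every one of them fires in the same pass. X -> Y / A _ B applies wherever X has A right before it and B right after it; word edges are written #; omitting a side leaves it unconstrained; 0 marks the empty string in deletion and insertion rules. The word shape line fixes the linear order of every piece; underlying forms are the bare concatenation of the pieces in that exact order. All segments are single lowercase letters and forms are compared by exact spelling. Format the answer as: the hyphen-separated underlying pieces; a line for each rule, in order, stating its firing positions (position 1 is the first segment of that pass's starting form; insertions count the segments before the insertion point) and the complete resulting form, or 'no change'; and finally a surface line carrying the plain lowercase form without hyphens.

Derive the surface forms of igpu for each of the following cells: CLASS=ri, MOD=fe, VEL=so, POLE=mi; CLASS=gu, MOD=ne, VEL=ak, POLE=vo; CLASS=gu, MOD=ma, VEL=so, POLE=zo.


cell CLASS=ri, MOD=fe, VEL=so, POLE=mi:
underlying: igpu-ta-le-ef-zv
1. k -> g, p -> b, s -> z, t -> d / _ Z: no change
2. f -> v, k -> g, p -> b, s -> z, t -> d / V _ V: fires at position(s) 5: igpudaleefzv
3. b -> p, d -> t / _ #: no change
surface: igpudaleefzv

cell CLASS=gu, MOD=ne, VEL=ak, POLE=vo:
underlying: igpu-pe-od-uv-sad
1. k -> g, p -> b, s -> z, t -> d / _ Z: no change
2. f -> v, k -> g, p -> b, s -> z, t -> d / V _ V: fires at position(s) 5: igpubeoduvsad
3. b -> p, d -> t / _ #: fires at position(s) 13: igpubeoduvsat
surface: igpubeoduvsat

cell CLASS=gu, MOD=ma, VEL=so, POLE=zo:
underlying: igpu-pe-vi-ap-zv
1. k -> g, p -> b, s -> z, t -> d / _ Z: fires at position(s) 10: igpupeviabzv
2. f -> v, k -> g, p -> b, s -> z, t -> d / V _ V: fires at position(s) 5: igpubeviabzv
3. b -> p, d -> t / _ #: no change
surface: igpubeviabzv


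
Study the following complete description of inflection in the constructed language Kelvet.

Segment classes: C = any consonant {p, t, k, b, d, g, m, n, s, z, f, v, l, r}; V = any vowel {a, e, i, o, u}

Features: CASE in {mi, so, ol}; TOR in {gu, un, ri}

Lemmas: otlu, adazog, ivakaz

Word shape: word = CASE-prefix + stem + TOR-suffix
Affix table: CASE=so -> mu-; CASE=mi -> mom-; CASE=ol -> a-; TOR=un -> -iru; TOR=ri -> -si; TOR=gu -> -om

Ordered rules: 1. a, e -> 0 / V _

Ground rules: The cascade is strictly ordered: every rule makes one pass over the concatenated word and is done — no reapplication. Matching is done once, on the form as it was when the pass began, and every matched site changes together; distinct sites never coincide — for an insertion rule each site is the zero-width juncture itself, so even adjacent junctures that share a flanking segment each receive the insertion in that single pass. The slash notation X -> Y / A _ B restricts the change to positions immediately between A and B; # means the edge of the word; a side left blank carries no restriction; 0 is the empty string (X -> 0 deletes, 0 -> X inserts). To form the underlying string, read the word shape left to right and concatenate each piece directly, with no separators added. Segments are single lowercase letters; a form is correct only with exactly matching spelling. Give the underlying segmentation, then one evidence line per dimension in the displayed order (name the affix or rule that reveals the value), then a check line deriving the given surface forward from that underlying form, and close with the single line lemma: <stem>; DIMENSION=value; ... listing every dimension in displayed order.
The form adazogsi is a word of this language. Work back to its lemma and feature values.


underlying: a-adazog-si
CASE=ol - signalled by the affix a-
TOR=ri - signalled by the affix -si
check: aadazogsi -> adazogsi
lemma: adazog; CASE=ol; TOR=ri


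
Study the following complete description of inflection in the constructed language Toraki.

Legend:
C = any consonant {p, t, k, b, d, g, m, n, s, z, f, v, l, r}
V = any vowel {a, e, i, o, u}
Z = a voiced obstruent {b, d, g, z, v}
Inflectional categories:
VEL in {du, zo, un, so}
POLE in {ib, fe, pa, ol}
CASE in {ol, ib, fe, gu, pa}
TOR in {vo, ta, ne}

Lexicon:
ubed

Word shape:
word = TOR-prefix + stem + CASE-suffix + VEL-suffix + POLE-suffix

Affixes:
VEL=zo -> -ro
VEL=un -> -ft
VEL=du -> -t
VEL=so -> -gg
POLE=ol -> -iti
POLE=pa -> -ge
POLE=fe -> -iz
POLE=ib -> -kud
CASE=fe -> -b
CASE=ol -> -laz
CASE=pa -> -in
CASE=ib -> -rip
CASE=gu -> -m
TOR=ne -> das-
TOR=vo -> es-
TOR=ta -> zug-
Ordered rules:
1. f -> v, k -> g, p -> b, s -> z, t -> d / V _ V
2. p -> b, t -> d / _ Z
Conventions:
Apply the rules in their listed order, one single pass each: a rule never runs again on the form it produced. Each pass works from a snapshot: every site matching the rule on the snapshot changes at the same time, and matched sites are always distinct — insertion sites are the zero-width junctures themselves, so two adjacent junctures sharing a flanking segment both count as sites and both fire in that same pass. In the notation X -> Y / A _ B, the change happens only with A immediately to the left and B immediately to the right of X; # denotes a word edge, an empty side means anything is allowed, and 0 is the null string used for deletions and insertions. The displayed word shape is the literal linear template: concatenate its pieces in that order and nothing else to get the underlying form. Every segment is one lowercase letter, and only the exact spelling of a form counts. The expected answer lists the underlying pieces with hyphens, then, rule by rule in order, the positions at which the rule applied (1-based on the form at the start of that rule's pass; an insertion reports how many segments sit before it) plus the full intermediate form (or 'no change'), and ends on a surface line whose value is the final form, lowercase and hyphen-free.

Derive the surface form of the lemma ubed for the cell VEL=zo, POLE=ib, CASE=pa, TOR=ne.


underlying: das-ubed-in-ro-kud
1. f -> v, k -> g, p -> b, s -> z, t -> d / V _ V: fires at position(s) 3, 12: dazubedinrogud
2. p -> b, t -> d / _ Z: no change
surface: dazubedinrogud


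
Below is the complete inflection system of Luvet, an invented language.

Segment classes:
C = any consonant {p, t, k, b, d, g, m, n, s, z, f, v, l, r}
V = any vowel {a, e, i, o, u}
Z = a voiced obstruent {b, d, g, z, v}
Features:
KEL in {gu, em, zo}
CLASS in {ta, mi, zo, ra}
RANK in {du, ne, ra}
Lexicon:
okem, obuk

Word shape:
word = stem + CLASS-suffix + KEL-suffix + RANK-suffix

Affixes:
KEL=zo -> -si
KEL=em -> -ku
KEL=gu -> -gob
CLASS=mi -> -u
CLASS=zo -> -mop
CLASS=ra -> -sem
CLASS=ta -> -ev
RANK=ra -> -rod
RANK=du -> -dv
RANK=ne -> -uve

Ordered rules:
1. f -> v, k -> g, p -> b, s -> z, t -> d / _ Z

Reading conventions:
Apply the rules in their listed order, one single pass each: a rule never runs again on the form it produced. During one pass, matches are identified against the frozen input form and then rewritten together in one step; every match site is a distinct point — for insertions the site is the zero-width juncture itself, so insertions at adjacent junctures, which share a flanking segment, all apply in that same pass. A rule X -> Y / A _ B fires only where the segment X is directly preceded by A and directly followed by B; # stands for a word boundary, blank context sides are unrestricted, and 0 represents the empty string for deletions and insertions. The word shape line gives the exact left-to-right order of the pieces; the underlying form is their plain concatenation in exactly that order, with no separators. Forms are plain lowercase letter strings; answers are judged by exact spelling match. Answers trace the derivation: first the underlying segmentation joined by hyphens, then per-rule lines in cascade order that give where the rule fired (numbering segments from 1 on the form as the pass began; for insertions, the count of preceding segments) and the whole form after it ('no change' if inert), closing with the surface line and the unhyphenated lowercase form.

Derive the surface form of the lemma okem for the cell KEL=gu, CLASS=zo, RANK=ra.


underlying: okem-mop-gob-rod
1. f -> v, k -> g, p -> b, s -> z, t -> d / _ Z: fires at position(s) 7: okemmobgobrod
surface: okemmobgobrod


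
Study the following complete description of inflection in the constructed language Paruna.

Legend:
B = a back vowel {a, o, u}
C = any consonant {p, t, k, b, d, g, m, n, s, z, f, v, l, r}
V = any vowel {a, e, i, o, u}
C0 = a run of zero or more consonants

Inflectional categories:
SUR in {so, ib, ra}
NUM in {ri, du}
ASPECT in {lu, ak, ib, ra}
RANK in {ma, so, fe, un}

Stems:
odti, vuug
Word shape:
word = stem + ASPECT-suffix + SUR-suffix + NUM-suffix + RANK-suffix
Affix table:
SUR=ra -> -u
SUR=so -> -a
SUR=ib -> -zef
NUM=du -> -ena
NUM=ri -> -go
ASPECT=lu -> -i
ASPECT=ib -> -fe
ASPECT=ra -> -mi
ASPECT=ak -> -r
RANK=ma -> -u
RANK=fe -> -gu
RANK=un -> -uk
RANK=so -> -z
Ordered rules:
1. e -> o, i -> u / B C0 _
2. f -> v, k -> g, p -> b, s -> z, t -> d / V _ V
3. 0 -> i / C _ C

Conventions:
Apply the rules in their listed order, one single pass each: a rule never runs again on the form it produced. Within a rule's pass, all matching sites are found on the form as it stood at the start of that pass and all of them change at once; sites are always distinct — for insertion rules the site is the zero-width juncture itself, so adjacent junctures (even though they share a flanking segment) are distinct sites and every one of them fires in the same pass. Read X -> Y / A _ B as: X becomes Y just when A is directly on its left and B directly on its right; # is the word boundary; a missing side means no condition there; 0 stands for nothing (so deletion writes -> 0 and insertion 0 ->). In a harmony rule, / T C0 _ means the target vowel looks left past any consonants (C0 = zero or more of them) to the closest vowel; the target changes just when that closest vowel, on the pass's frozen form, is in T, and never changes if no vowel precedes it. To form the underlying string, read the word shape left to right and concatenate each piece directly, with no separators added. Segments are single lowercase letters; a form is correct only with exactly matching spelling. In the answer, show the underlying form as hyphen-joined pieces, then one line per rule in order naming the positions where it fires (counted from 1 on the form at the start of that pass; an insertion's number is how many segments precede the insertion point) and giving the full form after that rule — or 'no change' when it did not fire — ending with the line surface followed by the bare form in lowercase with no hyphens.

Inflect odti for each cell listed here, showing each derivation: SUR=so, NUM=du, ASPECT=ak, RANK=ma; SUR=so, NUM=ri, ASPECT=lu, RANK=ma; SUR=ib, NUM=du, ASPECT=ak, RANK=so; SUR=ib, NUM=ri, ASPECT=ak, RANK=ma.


cell SUR=so, NUM=du, ASPECT=ak, RANK=ma:
underlying: odti-r-a-ena-u
1. e -> o, i -> u / B C0 _: fires at position(s) 4, 7: odturaonau
2. f -> v, k -> g, p -> b, s -> z, t -> d / V _ V: no change
3. 0 -> i / C _ C: inserts after position(s) 2: odituraonau
surface: odituraonau

cell SUR=so, NUM=ri, ASPECT=lu, RANK=ma:
underlying: odti-i-a-go-u
1. e -> o, i -> u / B C0 _: fires at position(s) 4: odtuiagou
2. f -> v, k -> g, p -> b, s -> z, t -> d / V _ V: no change
3. 0 -> i / C _ C: inserts after position(s) 2: odituiagou
surface: odituiagou

cell SUR=ib, NUM=du, ASPECT=ak, RANK=so:
underlying: odti-r-zef-ena-z
1. e -> o, i -> u / B C0 _: fires at position(s) 4: odturzefenaz
2. f -> v, k -> g, p -> b, s -> z, t -> d / V _ V: fires at position(s) 8: odturzevenaz
3. 0 -> i / C _ C: inserts after position(s) 2, 5: oditurizevenaz
surface: oditurizevenaz

cell SUR=ib, NUM=ri, ASPECT=ak, RANK=ma:
underlying: odti-r-zef-go-u
1. e -> o, i -> u / B C0 _: fires at position(s) 4: odturzefgou
2. f -> v, k -> g, p -> b, s -> z, t -> d / V _ V: no change
3. 0 -> i / C _ C: inserts after position(s) 2, 5, 8: oditurizefigou
surface: oditurizefigou


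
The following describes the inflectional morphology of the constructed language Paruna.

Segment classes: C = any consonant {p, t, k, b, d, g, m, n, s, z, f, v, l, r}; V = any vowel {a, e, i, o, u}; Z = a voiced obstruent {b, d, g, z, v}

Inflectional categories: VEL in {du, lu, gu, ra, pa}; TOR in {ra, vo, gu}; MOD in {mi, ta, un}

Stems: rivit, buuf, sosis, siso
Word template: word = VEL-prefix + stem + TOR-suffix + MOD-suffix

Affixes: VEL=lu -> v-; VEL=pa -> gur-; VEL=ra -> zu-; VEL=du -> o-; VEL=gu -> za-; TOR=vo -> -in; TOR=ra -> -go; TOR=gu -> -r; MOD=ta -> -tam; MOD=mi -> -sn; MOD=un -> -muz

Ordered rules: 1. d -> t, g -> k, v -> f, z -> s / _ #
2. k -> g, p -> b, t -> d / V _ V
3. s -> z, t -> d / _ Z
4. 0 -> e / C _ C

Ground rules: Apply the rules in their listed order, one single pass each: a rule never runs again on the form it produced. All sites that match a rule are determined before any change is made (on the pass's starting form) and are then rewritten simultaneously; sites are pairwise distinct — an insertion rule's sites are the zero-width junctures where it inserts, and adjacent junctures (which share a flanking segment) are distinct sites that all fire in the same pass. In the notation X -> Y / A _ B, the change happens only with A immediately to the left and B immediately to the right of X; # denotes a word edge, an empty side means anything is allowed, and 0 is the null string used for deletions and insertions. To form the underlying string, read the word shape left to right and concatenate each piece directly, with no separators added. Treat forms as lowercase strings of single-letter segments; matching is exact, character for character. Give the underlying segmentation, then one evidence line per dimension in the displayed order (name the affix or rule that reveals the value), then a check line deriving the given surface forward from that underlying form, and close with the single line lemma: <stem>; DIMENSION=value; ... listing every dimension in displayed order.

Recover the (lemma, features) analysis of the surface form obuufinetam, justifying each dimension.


underlying: o-buuf-in-tam
VEL=du - signalled by the affix o-
TOR=vo - signalled by the affix -in
MOD=ta - signalled by the affix -tam
check: obuufintam -> obuufintam -> obuufintam -> obuufintam -> obuufinetam
lemma: buuf; VEL=du; TOR=vo; MOD=ta


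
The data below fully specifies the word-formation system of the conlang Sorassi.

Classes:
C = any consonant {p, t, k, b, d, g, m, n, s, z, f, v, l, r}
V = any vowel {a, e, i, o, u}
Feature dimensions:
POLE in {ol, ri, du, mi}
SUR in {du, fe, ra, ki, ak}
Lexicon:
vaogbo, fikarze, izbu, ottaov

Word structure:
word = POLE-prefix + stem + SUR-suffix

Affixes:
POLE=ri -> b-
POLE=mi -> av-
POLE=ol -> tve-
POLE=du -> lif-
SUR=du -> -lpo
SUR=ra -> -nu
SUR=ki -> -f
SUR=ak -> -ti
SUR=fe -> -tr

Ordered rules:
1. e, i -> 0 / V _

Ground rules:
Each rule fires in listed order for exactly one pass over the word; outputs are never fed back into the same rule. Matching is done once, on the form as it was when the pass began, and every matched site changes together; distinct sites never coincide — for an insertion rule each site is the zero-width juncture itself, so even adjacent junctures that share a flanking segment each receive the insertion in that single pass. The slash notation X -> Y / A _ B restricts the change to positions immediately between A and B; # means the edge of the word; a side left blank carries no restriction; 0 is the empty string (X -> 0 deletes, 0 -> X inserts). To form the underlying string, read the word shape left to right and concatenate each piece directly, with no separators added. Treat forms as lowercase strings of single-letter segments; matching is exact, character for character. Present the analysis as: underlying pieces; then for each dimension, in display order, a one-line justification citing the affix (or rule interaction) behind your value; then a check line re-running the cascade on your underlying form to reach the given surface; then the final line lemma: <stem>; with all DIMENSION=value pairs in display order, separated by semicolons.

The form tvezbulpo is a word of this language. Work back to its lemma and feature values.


underlying: tve-izbu-lpo
POLE=ol - signalled by the affix tve-
SUR=du - signalled by the affix -lpo
check: tveizbulpo -> tvezbulpo
lemma: izbu; POLE=ol; SUR=du


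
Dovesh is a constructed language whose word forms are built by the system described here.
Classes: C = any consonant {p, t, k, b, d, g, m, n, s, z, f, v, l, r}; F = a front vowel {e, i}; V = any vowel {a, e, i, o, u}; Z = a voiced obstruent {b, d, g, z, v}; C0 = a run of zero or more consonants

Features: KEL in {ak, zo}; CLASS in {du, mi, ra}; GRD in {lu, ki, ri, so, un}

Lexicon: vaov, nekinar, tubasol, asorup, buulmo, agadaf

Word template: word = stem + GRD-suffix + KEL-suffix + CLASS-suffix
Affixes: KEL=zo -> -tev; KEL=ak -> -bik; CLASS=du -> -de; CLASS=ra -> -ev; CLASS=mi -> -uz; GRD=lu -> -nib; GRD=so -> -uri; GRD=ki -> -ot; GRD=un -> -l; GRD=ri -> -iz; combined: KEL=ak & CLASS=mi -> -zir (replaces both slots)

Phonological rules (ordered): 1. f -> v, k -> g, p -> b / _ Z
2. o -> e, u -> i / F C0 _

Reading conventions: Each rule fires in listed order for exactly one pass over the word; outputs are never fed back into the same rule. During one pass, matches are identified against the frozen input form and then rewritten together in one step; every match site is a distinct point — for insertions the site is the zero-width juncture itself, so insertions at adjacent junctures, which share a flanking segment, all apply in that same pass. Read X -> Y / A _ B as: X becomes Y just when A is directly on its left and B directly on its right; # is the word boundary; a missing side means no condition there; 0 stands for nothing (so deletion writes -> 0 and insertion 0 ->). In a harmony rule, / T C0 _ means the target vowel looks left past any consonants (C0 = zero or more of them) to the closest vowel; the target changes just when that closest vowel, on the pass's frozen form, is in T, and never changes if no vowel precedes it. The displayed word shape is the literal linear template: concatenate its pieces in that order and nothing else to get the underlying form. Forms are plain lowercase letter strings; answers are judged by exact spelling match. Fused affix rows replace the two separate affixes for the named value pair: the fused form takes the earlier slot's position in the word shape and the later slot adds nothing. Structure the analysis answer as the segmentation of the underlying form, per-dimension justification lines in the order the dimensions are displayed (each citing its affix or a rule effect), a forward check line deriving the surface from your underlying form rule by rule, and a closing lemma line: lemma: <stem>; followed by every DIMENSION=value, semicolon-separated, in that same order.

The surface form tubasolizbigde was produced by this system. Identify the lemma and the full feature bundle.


underlying: tubasol-iz-bik-de
KEL=ak - signalled by the affix -bik
CLASS=du - signalled by the affix -de
GRD=ri - signalled by the affix -iz
check: tubasolizbikde -> tubasolizbigde -> tubasolizbigde
lemma: tubasol; KEL=ak; CLASS=du; GRD=ri


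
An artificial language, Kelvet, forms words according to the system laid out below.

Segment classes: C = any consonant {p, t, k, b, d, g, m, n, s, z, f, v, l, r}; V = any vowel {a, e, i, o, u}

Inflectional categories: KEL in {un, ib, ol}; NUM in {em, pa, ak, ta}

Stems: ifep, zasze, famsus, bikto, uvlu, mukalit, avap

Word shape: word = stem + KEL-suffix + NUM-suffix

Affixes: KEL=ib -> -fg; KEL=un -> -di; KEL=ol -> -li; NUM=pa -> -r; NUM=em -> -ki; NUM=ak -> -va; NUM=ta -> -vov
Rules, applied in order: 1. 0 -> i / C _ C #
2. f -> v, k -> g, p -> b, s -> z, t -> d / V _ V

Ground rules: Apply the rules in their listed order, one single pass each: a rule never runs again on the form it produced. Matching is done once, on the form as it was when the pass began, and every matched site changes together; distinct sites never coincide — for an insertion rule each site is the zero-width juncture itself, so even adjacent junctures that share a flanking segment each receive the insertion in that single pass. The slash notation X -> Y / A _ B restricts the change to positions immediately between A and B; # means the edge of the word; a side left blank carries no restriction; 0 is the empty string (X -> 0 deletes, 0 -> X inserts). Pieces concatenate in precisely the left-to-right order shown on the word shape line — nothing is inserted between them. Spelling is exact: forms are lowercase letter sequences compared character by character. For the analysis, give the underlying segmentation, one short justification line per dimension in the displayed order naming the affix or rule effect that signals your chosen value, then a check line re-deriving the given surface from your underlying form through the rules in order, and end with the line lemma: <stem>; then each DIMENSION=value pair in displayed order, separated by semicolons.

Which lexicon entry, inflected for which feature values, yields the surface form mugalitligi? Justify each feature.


underlying: mukalit-li-ki
KEL=ol - signalled by the affix -li
NUM=em - signalled by the affix -ki
check: mukalitliki -> mukalitliki -> mugalitligi
lemma: mukalit; KEL=ol; NUM=em


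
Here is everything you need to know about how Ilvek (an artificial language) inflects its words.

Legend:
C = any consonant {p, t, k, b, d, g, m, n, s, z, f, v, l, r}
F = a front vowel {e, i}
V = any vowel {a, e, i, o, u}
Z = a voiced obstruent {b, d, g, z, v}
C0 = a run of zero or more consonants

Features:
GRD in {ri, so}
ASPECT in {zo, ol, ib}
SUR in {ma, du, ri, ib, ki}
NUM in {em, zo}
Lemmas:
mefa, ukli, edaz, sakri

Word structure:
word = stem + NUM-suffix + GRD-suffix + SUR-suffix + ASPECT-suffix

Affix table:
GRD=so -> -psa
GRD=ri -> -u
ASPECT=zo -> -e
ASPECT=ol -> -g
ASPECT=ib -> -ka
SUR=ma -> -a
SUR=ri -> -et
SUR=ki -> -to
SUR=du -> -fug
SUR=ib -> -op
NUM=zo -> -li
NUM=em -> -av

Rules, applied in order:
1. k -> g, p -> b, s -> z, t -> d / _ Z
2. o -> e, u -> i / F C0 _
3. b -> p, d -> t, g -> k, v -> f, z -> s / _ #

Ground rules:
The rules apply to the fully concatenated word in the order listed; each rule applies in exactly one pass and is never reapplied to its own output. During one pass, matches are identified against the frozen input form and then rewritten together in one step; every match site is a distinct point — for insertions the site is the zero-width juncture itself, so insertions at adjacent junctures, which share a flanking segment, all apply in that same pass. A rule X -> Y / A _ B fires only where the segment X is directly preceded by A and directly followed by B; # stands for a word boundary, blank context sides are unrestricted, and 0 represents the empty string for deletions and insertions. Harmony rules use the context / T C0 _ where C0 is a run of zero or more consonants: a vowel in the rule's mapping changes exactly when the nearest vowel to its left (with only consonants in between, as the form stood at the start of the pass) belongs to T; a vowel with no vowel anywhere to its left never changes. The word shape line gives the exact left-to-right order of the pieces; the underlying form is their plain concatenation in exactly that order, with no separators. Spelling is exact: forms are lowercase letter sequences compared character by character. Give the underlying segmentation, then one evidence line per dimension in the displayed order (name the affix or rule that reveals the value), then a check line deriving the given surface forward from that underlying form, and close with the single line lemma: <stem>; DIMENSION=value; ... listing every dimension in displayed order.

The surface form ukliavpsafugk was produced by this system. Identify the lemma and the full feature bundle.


underlying: ukli-av-psa-fug-g
GRD=so - signalled by the affix -psa
ASPECT=ol - signalled by the affix -g
SUR=du - signalled by the affix -fug
NUM=em - signalled by the affix -av
check: ukliavpsafugg -> ukliavpsafugg -> ukliavpsafugg -> ukliavpsafugk
lemma: ukli; GRD=so; ASPECT=ol; SUR=du; NUM=em
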